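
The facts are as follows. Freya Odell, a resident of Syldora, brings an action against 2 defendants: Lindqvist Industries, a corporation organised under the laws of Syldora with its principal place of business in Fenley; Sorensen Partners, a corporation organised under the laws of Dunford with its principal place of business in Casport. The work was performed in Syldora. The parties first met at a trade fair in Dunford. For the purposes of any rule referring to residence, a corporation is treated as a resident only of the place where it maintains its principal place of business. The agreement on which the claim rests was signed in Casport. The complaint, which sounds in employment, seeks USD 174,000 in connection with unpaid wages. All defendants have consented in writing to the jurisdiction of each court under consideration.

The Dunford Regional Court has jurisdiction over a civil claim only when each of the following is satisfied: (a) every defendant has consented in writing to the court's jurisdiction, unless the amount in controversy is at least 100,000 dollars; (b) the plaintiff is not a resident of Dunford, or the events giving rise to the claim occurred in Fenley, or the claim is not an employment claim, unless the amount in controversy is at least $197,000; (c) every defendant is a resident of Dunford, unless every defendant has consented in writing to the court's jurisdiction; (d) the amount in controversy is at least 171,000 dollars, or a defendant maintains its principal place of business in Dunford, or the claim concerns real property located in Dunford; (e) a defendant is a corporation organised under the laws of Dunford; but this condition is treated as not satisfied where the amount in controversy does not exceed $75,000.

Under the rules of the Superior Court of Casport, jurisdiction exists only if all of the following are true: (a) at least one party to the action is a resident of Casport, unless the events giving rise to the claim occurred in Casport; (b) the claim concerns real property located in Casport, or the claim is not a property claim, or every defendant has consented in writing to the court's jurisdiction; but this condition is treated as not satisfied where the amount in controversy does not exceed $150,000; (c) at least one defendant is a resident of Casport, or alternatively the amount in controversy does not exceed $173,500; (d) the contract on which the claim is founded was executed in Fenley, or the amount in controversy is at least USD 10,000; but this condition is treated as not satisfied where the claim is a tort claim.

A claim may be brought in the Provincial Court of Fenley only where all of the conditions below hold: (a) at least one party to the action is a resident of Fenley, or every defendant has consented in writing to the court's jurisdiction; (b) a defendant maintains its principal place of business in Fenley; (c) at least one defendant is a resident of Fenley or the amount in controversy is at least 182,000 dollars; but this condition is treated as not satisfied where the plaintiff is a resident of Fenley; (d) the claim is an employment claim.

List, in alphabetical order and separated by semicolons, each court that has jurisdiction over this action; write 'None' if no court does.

the Dunford Regional Court; the Provincial Court of Fenley; the Superior Court of Casport

The Dunford Regional Court:
  (a) Every defendant has filed written consent. Condition met.
  (b) The plaintiff resides in Syldora, which is not Dunford, which satisfies one of the alternatives. Satisfied.
  (c) The defendants reside as follows — Lindqvist Industries in Fenley, Sorensen Partners in Casport — not all in Dunford. But every defendant has filed written consent, and the 'unless' clause therefore excuses the requirement. Met.
  (d) The amount in controversy is USD 174,000, which meets the 171,000 dollars floor — that alternative is enough. Satisfied.
  (e) Sorensen Partners is organised under the laws of Dunford. The carve-out does not apply: the amount in controversy is $174,000, above the USD 75,000 ceiling. Satisfied.
  → Jurisdiction lies.
The Superior Court of Casport:
  (a) Sorensen Partners resides in Casport. Satisfied.
  (b) The claim is an employment claim, not a property claim, which satisfies one of the alternatives. The carve-out does not apply: the amount in controversy is 174,000 dollars, above the 150,000 dollars ceiling. Met.
  (c) Sorensen Partners resides in Casport, which satisfies one of the alternatives. Condition met.
  (d) The amount in controversy is $174,000, which meets the 10,000 dollars floor, which satisfies one of the alternatives. The exception is not triggered, since the claim is an employment claim, not a tort claim. Met.
  → All conditions met; jurisdiction exists.
The Provincial Court of Fenley:
  (a) Lindqvist Industries resides in Fenley — that alternative is enough. Condition met.
  (b) Lindqvist Industries has its principal place of business in Fenley. Condition met.
  (c) Lindqvist Industries resides in Fenley, which satisfies one of the alternatives. The carve-out does not apply: the plaintiff resides in Syldora, not Fenley. Condition met.
  (d) The claim is an employment claim. Satisfied.
  → All conditions met; jurisdiction exists.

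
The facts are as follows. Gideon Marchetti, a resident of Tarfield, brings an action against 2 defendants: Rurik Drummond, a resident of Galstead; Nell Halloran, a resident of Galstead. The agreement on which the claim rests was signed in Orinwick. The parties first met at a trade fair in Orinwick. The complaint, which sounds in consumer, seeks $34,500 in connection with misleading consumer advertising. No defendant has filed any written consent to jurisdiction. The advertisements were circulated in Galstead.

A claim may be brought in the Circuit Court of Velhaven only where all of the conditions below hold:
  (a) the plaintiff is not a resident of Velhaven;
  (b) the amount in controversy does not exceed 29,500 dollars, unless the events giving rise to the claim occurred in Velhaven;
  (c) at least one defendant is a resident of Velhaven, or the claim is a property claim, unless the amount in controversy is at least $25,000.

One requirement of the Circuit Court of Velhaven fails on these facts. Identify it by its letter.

The Circuit Court of Velhaven:
  (a) The plaintiff resides in Tarfield, which is not Velhaven. Satisfied.
  (b) The amount in controversy is 34,500 dollars, above the 29,500 dollars ceiling. Nor does the 'unless' clause help: the operative events occurred in Galstead, not Velhaven. Not met.
  (c) No defendant resides in Velhaven (they reside in Galstead, Galstead); the claim is a consumer claim, not a property claim — every alternative fails. But the amount in controversy is $34,500, which meets the $25,000 floor, and the 'unless' clause therefore excuses the requirement. Condition met.
Only condition (b) fails.

(b)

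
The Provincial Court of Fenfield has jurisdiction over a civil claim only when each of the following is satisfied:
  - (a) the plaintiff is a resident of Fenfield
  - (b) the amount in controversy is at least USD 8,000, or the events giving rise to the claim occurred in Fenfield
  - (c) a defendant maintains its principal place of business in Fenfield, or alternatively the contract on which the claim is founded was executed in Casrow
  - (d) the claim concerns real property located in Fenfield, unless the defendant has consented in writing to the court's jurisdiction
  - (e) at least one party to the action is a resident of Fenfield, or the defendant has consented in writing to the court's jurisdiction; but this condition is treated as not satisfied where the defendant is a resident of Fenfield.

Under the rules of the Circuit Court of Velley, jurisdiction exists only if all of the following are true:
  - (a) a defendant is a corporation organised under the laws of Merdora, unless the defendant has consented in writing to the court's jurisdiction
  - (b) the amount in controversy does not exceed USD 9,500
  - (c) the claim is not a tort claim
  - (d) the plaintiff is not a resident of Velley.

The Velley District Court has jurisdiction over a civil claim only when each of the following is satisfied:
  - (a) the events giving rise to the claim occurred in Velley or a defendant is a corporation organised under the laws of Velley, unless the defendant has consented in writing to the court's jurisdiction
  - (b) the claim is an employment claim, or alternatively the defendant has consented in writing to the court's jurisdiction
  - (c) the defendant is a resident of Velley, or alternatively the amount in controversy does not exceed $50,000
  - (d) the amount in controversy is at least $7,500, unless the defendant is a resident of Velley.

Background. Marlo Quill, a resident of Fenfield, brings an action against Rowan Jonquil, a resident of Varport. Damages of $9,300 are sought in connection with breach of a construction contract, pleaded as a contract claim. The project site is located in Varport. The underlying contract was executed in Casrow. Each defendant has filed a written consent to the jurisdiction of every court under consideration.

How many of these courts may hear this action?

The Provincial Court of Fenfield:
  (a) The plaintiff resides in Fenfield. Condition met.
  (b) The amount in controversy is USD 9,300, which meets the 8,000 dollars floor, which satisfies one of the alternatives. Satisfied.
  (c) The contract was executed in Casrow, so one alternative holds. Satisfied.
  (d) The claim does not concern real property. But every defendant has filed written consent, and the 'unless' clause therefore excuses the requirement. Met.
  (e) Marlo Quill resides in Fenfield, so this disjunct is met. The carve-out does not apply: the defendant resides in Varport, not Fenfield. Satisfied.
  → Every requirement is satisfied — jurisdiction.
The Circuit Court of Velley:
  (a) No defendant is a corporation. But every defendant has filed written consent, and the 'unless' clause therefore excuses the requirement. Condition met.
  (b) The amount in controversy is $9,300, within the 9,500 dollars ceiling. Condition met.
  (c) The claim is a contract claim, not a tort claim. Satisfied.
  (d) The plaintiff resides in Fenfield, which is not Velley. Condition met.
  → Jurisdiction lies.
The Velley District Court:
  (a) The operative events occurred in Varport, not Velley; no defendant is a corporation — no alternative holds. The proviso rescues it, though: every defendant has filed written consent. Met.
  (b) Every defendant has filed written consent, so one alternative holds. Met.
  (c) The amount in controversy is 9,300 dollars, within the $50,000 ceiling, so one alternative holds. Satisfied.
  (d) The amount in controversy is 9,300 dollars, which meets the 7,500 dollars floor. Met.
  → The court has jurisdiction.
Courts with jurisdiction: the Provincial Court of Fenfield, the Circuit Court of Velley, the Velley District Court — 3 in total.

3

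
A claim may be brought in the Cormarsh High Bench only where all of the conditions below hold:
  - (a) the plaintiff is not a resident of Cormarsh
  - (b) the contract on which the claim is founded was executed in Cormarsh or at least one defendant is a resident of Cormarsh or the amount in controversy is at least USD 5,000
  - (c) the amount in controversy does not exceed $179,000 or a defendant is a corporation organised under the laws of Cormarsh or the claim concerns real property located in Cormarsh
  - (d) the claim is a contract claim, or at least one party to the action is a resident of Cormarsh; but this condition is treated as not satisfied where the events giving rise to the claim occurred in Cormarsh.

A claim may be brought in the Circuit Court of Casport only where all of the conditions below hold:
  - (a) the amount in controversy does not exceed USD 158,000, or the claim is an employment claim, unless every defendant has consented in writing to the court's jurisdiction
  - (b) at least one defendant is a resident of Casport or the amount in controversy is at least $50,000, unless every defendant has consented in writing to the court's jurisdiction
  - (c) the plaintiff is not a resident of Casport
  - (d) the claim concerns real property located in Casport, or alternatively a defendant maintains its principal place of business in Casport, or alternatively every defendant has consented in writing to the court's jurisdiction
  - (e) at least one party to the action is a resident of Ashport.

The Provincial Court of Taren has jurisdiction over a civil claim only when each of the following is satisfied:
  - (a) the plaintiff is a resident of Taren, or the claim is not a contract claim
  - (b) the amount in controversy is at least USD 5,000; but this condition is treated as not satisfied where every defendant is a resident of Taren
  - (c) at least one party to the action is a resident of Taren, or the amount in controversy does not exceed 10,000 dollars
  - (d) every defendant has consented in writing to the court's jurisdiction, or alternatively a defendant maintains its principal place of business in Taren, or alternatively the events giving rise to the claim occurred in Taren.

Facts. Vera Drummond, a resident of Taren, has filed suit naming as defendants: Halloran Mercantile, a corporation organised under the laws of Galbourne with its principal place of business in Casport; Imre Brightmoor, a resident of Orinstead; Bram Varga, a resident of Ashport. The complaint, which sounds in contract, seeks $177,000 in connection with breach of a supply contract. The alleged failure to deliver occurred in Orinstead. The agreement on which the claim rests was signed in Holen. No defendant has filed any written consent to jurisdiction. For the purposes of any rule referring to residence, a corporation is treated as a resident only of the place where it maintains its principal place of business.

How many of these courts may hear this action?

The Cormarsh High Bench:
  (a) The plaintiff resides in Taren, which is not Cormarsh. Condition met.
  (b) The amount in controversy is 177,000 dollars, which meets the USD 5,000 floor, so one alternative holds. Satisfied.
  (c) The amount in controversy is $177,000, within the 179,000 dollars ceiling — that alternative is enough. Met.
  (d) The claim is a contract claim, so this disjunct is met. The carve-out does not apply: the operative events occurred in Orinstead, not Cormarsh. Satisfied.
  → The court has jurisdiction.
The Circuit Court of Casport:
  (a) The amount in controversy is 177,000 dollars, above the USD 158,000 ceiling; the claim is a contract claim, not an employment claim — every alternative fails. Nor does the 'unless' clause help: no such written consent has been filed. Not satisfied.
  (b) Halloran Mercantile resides in Casport, so this disjunct is met. Condition met.
  (c) The plaintiff resides in Taren, which is not Casport. Satisfied.
  (d) Halloran Mercantile has its principal place of business in Casport, which satisfies one of the alternatives. Met.
  (e) Bram Varga resides in Ashport. Satisfied.
  → The court lacks jurisdiction.
The Provincial Court of Taren:
  (a) The plaintiff resides in Taren, which satisfies one of the alternatives. Satisfied.
  (b) The amount in controversy is 177,000 dollars, which meets the 5,000 dollars floor. The exception is not triggered, since the defendants reside as follows — Halloran Mercantile in Casport, Imre Brightmoor in Orinstead, Bram Varga in Ashport — not all in Taren. Condition met.
  (c) Vera Drummond resides in Taren, so this disjunct is met. Met.
  (d) No such written consent has been filed; the corporate defendant(s) have their principal place of business in Casport, not Taren; the operative events occurred in Orinstead, not Taren — none of the alternatives is met. Not met.
  → No jurisdiction.
Courts with jurisdiction: the Cormarsh High Bench — 1 in total.

1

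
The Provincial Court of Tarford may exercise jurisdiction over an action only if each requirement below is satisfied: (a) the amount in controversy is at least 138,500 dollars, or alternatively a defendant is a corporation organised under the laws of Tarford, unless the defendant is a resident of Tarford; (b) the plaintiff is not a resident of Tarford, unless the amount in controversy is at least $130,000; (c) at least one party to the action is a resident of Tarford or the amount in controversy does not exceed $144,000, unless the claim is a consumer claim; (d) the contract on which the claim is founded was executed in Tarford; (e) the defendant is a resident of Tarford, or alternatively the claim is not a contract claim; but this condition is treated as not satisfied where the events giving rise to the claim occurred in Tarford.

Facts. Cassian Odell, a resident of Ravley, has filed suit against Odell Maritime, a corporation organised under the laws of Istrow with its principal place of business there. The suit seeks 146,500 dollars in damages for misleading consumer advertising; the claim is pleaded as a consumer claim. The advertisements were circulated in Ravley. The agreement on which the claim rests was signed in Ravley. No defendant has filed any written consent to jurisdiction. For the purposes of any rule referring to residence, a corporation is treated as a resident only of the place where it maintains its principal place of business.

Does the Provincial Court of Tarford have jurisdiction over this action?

The Provincial Court of Tarford:
  (a) The amount in controversy is USD 146,500, which meets the 138,500 dollars floor — that alternative is enough. Condition met.
  (b) The plaintiff resides in Ravley, which is not Tarford. Condition met.
  (c) No party resides in Tarford; the amount in controversy is $146,500, above the 144,000 dollars ceiling — no alternative holds. The proviso rescues it, though: the claim is a consumer claim. Met.
  (d) The contract was executed in Ravley, not Tarford. Condition not met.
  (e) The claim is a consumer claim, not a contract claim, so this disjunct is met. The carve-out does not apply: the operative events occurred in Ravley, not Tarford. Satisfied.
  → Not every requirement is met — no jurisdiction.

No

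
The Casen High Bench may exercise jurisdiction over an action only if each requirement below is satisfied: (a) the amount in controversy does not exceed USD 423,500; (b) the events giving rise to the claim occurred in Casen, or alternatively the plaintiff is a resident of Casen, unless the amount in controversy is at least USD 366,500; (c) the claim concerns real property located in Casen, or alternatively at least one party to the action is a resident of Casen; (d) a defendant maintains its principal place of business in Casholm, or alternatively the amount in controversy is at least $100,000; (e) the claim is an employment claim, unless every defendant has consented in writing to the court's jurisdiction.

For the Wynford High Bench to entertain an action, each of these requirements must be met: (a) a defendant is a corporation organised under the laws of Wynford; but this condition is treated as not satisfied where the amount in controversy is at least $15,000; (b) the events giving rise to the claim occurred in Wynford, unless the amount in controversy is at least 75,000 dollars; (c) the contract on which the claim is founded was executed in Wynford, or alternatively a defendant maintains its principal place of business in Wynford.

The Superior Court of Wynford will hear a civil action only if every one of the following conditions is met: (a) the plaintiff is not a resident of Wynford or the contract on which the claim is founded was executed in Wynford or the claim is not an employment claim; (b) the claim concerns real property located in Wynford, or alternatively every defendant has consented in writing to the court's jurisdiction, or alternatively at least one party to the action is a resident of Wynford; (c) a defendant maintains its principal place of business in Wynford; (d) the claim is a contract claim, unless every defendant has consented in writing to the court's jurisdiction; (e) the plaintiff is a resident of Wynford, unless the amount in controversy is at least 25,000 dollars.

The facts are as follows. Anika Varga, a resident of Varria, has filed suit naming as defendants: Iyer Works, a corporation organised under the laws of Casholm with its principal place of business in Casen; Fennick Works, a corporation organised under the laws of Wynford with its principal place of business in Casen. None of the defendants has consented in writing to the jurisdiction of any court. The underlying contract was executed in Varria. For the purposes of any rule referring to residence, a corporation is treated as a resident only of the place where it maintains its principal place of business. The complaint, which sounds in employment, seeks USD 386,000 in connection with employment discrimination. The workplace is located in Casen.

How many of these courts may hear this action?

The Casen High Bench:
  (a) The amount in controversy is $386,000, within the USD 423,500 ceiling. Satisfied.
  (b) The operative events occurred in Casen, so one alternative holds. Met.
  (c) Iyer Works resides in Casen, which satisfies one of the alternatives. Satisfied.
  (d) The amount in controversy is USD 386,000, which meets the 100,000 dollars floor, which satisfies one of the alternatives. Met.
  (e) The claim is an employment claim. Satisfied.
  → All conditions met; jurisdiction exists.
The Wynford High Bench:
  (a) Fennick Works is organised under the laws of Wynford. But the carve-out bites: the amount in controversy is USD 386,000, which meets the USD 15,000 floor. Fails.
  (b) The operative events occurred in Casen, not Wynford. The proviso rescues it, though: the amount in controversy is $386,000, which meets the USD 75,000 floor. Met.
  (c) The contract was executed in Varria, not Wynford; the corporate defendant(s) have their principal place of business in Casen, not Wynford — none of the alternatives is met. Not satisfied.
  → At least one condition fails; no jurisdiction.
The Superior Court of Wynford:
  (a) The plaintiff resides in Varria, which is not Wynford, so one alternative holds. Met.
  (b) The claim does not concern real property; no such written consent has been filed; no party resides in Wynford — none of the alternatives is met. Not met.
  (c) The corporate defendant(s) have their principal place of business in Casen, not Wynford. Not satisfied.
  (d) The claim is an employment claim, not a contract claim. Nor does the 'unless' clause help: no such written consent has been filed. Fails.
  (e) The plaintiff resides in Varria, not Wynford. However, the amount in controversy is 386,000 dollars, which meets the 25,000 dollars floor, so the 'unless' proviso supplies this condition. Condition met.
  → Not every requirement is met — no jurisdiction.
Courts with jurisdiction: the Casen High Bench — 1 in total.

1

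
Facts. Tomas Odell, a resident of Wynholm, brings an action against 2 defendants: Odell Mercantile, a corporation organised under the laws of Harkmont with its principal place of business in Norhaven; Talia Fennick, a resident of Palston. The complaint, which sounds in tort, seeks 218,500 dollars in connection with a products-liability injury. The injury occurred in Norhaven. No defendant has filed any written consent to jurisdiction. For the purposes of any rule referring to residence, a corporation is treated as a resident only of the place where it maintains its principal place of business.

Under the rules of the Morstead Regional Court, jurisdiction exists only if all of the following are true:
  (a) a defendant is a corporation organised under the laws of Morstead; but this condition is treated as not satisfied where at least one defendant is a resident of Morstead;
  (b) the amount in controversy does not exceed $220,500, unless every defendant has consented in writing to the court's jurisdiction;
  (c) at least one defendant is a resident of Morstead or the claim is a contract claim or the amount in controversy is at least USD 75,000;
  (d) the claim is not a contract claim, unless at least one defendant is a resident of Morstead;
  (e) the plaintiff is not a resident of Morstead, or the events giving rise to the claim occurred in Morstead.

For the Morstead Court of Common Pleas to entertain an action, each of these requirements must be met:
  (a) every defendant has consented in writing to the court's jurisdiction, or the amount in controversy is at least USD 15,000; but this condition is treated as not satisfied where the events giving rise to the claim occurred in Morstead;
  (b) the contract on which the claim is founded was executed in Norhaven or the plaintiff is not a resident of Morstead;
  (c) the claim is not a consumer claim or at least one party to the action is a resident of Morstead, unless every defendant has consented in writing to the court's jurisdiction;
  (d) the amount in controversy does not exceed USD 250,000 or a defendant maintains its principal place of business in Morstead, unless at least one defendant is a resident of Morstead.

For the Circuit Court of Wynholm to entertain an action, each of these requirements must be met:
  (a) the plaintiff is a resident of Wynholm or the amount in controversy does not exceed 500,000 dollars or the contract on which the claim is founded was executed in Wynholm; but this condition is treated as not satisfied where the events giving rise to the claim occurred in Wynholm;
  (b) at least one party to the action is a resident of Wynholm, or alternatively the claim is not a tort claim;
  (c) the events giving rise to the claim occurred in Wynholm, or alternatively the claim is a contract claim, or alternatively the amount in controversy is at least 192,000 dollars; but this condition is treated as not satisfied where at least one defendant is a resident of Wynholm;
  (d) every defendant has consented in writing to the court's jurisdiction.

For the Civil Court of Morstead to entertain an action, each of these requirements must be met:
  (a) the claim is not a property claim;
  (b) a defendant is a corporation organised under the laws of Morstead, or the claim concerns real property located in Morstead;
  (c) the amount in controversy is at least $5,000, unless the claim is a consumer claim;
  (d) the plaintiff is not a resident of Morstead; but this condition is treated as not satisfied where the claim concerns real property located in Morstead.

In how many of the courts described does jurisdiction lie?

The Morstead Regional Court:
  (a) The corporate defendant(s) are organised in Harkmont, not Morstead. Fails.
  (b) The amount in controversy is 218,500 dollars, within the USD 220,500 ceiling. Satisfied.
  (c) The amount in controversy is USD 218,500, which meets the $75,000 floor, so this disjunct is met. Condition met.
  (d) The claim is a tort claim, not a contract claim. Satisfied.
  (e) The plaintiff resides in Wynholm, which is not Morstead, so this disjunct is met. Met.
  → No jurisdiction.
The Morstead Court of Common Pleas:
  (a) The amount in controversy is 218,500 dollars, which meets the 15,000 dollars floor — that alternative is enough. The carve-out does not apply: the operative events occurred in Norhaven, not Morstead. Satisfied.
  (b) The plaintiff resides in Wynholm, which is not Morstead, so one alternative holds. Satisfied.
  (c) The claim is a tort claim, not a consumer claim, which satisfies one of the alternatives. Met.
  (d) The amount in controversy is $218,500, within the USD 250,000 ceiling, so this disjunct is met. Satisfied.
  → The court has jurisdiction.
The Circuit Court of Wynholm:
  (a) The plaintiff resides in Wynholm, which satisfies one of the alternatives. The exception is not triggered, since the operative events occurred in Norhaven, not Wynholm. Met.
  (b) Tomas Odell resides in Wynholm — that alternative is enough. Satisfied.
  (c) The amount in controversy is 218,500 dollars, which meets the $192,000 floor, so one alternative holds. The carve-out does not apply: no defendant resides in Wynholm (they reside in Norhaven, Palston). Condition met.
  (d) No such written consent has been filed. Condition not met.
  → At least one condition fails; no jurisdiction.
The Civil Court of Morstead:
  (a) The claim is a tort claim, not a property claim. Satisfied.
  (b) The corporate defendant(s) are organised in Harkmont, not Morstead; the claim does not concern real property — none of the alternatives is met. Not satisfied.
  (c) The amount in controversy is USD 218,500, which meets the 5,000 dollars floor. Condition met.
  (d) The plaintiff resides in Wynholm, which is not Morstead. And the carve-out is inapplicable — the claim does not concern real property. Met.
  → No jurisdiction.
Courts with jurisdiction: the Morstead Court of Common Pleas — 1 in total.

1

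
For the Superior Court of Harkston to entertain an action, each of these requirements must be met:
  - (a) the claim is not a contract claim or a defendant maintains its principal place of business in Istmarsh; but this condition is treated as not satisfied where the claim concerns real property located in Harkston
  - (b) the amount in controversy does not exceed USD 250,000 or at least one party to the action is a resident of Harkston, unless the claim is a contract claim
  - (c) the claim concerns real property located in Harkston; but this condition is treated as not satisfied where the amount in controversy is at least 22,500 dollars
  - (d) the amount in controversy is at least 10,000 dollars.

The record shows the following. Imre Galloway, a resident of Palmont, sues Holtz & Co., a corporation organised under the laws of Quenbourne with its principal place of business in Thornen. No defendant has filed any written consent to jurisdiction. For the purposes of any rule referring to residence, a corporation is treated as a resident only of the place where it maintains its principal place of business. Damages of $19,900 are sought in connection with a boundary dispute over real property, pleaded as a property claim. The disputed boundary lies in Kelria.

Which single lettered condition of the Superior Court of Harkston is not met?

(c)

The Superior Court of Harkston:
  (a) The claim is a property claim, not a contract claim, so one alternative holds. The carve-out does not apply: the property lies in Kelria, not Harkston. Satisfied.
  (b) The amount in controversy is USD 19,900, within the $250,000 ceiling, which satisfies one of the alternatives. Condition met.
  (c) The property lies in Kelria, not Harkston. Fails.
  (d) The amount in controversy is 19,900 dollars, which meets the USD 10,000 floor. Satisfied.
Only condition (c) fails.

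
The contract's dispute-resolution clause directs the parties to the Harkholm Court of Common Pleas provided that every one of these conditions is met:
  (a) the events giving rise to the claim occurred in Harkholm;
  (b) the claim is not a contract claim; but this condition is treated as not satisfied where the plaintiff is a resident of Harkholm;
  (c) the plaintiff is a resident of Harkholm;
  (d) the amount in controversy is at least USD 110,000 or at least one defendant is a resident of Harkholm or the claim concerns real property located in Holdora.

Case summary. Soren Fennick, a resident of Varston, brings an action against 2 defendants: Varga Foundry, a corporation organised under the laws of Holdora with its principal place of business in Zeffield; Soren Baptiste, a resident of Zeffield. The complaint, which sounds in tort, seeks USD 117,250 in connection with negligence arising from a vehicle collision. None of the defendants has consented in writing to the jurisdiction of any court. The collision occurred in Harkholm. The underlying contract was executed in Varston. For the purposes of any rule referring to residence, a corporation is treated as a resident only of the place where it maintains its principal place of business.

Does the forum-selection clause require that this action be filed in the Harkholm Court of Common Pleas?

No

The Harkholm Court of Common Pleas:
  (a) The operative events occurred in Harkholm. Condition met.
  (b) The claim is a tort claim, not a contract claim. And the carve-out is inapplicable — the plaintiff resides in Varston, not Harkholm. Met.
  (c) The plaintiff resides in Varston, not Harkholm. Not met.
  (d) The amount in controversy is $117,250, which meets the USD 110,000 floor, so one alternative holds. Satisfied.
  → Forum clause is not triggered.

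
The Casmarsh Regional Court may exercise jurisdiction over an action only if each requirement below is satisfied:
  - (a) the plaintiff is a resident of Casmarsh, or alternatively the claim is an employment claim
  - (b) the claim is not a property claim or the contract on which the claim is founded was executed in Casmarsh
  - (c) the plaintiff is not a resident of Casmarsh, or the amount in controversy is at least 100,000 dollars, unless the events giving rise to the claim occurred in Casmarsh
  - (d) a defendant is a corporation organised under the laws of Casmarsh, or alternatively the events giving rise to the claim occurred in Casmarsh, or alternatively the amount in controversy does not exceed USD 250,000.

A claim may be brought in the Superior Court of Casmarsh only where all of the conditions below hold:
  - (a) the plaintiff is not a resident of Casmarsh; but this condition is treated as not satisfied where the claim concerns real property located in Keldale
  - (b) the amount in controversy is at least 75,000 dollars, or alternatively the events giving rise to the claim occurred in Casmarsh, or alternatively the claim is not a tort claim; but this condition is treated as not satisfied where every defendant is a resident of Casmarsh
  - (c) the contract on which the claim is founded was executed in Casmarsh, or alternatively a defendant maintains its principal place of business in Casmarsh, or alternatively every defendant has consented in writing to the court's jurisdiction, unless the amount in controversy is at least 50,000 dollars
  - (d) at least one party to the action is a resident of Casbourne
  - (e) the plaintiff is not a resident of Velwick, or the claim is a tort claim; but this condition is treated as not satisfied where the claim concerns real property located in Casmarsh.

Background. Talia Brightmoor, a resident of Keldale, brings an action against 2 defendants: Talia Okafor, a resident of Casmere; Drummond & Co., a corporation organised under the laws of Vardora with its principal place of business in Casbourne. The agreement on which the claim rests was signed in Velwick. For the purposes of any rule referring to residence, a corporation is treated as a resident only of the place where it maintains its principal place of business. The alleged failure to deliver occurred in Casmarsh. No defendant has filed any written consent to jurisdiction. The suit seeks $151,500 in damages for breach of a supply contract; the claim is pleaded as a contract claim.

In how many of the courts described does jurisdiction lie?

The Casmarsh Regional Court:
  (a) The plaintiff resides in Keldale, not Casmarsh; the claim is a contract claim, not an employment claim — none of the alternatives is met. Not satisfied.
  (b) The claim is a contract claim, not a property claim, so one alternative holds. Met.
  (c) The plaintiff resides in Keldale, which is not Casmarsh, which satisfies one of the alternatives. Met.
  (d) The operative events occurred in Casmarsh, so one alternative holds. Met.
  → At least one condition fails; no jurisdiction.
The Superior Court of Casmarsh:
  (a) The plaintiff resides in Keldale, which is not Casmarsh. The carve-out does not apply: the claim does not concern real property. Met.
  (b) The amount in controversy is USD 151,500, which meets the $75,000 floor, so this disjunct is met. The exception is not triggered, since the defendants reside as follows — Talia Okafor in Casmere, Drummond & Co. in Casbourne — not all in Casmarsh. Satisfied.
  (c) The contract was executed in Velwick, not Casmarsh; the corporate defendant(s) have their principal place of business in Casbourne, not Casmarsh; no such written consent has been filed — every alternative fails. The proviso rescues it, though: the amount in controversy is $151,500, which meets the USD 50,000 floor. Condition met.
  (d) Drummond & Co. resides in Casbourne. Condition met.
  (e) The plaintiff resides in Keldale, which is not Velwick, so one alternative holds. The exception is not triggered, since the claim does not concern real property. Condition met.
  → All conditions met; jurisdiction exists.
Courts with jurisdiction: the Superior Court of Casmarsh — 1 in total.

1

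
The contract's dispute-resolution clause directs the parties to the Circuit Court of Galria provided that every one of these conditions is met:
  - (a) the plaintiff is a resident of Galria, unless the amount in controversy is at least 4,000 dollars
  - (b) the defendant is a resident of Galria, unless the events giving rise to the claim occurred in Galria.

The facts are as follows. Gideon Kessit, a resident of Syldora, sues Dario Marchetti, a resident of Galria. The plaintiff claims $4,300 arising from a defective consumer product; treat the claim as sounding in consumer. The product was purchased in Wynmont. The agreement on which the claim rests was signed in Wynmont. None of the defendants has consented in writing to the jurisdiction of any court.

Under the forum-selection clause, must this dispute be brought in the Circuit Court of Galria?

Yes

The Circuit Court of Galria:
  (a) The plaintiff resides in Syldora, not Galria. But the amount in controversy is USD 4,300, which meets the $4,000 floor, and the 'unless' clause therefore excuses the requirement. Satisfied.
  (b) The defendant resides in Galria. Met.
  → The clause applies.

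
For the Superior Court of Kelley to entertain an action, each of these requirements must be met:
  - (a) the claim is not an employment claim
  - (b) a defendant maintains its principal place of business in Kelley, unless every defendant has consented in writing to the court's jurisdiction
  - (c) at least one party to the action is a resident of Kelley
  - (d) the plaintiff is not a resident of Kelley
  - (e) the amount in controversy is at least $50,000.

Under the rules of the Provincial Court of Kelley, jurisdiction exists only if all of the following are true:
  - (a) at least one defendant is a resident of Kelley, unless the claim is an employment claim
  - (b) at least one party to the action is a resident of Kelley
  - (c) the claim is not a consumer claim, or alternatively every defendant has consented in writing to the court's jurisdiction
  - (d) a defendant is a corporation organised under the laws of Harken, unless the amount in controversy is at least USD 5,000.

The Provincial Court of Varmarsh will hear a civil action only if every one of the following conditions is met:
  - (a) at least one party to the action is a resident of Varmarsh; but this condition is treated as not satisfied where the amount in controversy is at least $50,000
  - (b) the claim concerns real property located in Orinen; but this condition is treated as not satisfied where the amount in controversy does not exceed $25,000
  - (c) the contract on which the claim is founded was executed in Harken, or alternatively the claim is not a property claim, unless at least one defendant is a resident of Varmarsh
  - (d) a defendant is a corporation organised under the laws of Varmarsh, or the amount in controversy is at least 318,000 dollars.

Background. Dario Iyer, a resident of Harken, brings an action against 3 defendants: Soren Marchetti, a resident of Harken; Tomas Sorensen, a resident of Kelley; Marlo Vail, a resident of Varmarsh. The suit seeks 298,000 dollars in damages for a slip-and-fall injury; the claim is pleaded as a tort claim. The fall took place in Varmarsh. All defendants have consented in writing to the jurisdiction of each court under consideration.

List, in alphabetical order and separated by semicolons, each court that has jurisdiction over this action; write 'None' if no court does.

the Provincial Court of Kelley; the Superior Court of Kelley

The Superior Court of Kelley:
  (a) The claim is a tort claim, not an employment claim. Condition met.
  (b) No defendant is a corporation. The proviso rescues it, though: every defendant has filed written consent. Met.
  (c) Tomas Sorensen resides in Kelley. Satisfied.
  (d) The plaintiff resides in Harken, which is not Kelley. Satisfied.
  (e) The amount in controversy is 298,000 dollars, which meets the 50,000 dollars floor. Condition met.
  → The court has jurisdiction.
The Provincial Court of Kelley:
  (a) Tomas Sorensen resides in Kelley. Condition met.
  (b) Tomas Sorensen resides in Kelley. Condition met.
  (c) The claim is a tort claim, not a consumer claim — that alternative is enough. Condition met.
  (d) No defendant is a corporation. But the amount in controversy is USD 298,000, which meets the USD 5,000 floor, and the 'unless' clause therefore excuses the requirement. Met.
  → Jurisdiction lies.
The Provincial Court of Varmarsh:
  (a) Marlo Vail resides in Varmarsh. But the amount in controversy is USD 298,000, which meets the $50,000 floor, triggering the carve-out and defeating this condition. Condition not met.
  (b) The claim does not concern real property. Not satisfied.
  (c) The claim is a tort claim, not a property claim, so this disjunct is met. Condition met.
  (d) No defendant is a corporation; the amount in controversy is USD 298,000, below the $318,000 floor — none of the alternatives is met. Condition not met.
  → No jurisdiction.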